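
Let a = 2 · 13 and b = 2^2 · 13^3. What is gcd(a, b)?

min exponent per shared prime: 2 · 13 = 26

26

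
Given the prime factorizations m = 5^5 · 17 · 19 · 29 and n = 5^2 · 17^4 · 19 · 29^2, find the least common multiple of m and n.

max exponent per prime: 5^5 · 17^4 · 19 · 29^2 = 4170568934375

4170568934375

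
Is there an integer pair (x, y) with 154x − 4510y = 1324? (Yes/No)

No

By Bézout, 154x − 4510y = 1324 has integer solutions iff gcd(154, 4510) | 1324.
Euclid: 4510 = 29·154 + 44; 154 = 3·44 + 22; 44 = 2·22 + 0. gcd = 22; 1324 mod 22 = 4. No.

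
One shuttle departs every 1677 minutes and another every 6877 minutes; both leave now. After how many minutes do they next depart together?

1677 = 3 · 13 · 43; 6877 = 13 · 23²
max exponents: 3 · 13 · 23² · 43 = 887133

887133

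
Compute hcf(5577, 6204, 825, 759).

gcd(5577, 6204): 6204 = 1·5577 + 627; 5577 = 8·627 + 561; 627 = 1·561 + 66; 561 = 8·66 + 33; 66 = 2·33 + 0 → 33
gcd(33, 825): 825 = 25·33 + 0 → 33
gcd(33, 759): 759 = 23·33 + 0 → 33

33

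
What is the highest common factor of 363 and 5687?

363 = 3 · 11²
5687 = 11² · 47
Common: 11² = 121

121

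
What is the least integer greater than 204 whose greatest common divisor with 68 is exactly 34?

Multiples of 34 above 204: 34·7, 34·8, … . Need the cofactor coprime to 68/34 = 2.
Checking s = 7, 8, … the first with gcd(s, 2) = 1 is s = 7, giving 238.

238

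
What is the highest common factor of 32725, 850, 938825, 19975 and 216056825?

425

32725 = 5² · 7 · 11 · 17; 850 = 2 · 5² · 17; 938825 = 5² · 17 · 47²; 19975 = 5² · 17 · 47; 216056825 = 5² · 17 · 23² · 31²
gcd takes min exponent of each prime: 5² · 17 = 425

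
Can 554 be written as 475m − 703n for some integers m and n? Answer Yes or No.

No

By Bézout, 475m − 703n = 554 has integer solutions iff gcd(475, 703) | 554.
Euclid: 703 = 1·475 + 228; 475 = 2·228 + 19; 228 = 12·19 + 0. gcd = 19; 554 mod 19 = 3. No.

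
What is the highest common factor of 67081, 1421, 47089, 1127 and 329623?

67081 = 7² · 37²; 1421 = 7² · 29; 47089 = 7² · 31²; 1127 = 7² · 23; 329623 = 7³ · 31²
gcd takes min exponent of each prime: 7² = 49

49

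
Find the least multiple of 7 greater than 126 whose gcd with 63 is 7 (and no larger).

63 = 7·9. Any a with gcd(a, 63) = 7 is a multiple of 7, say 7s, with s coprime to 9.
Need s > 126/7, so s ≥ 19. First s ≥ 19 with gcd(s, 9) = 1 is s = 19. Thus a = 7·19 = 133.

133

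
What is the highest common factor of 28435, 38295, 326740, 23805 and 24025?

5

28435 = 5 · 11² · 47; 38295 = 3² · 5 · 23 · 37; 326740 = 2² · 5 · 17 · 31²; 23805 = 3² · 5 · 23²; 24025 = 5² · 31²
gcd takes min exponent of each prime: 5 = 5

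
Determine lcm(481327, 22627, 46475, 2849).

154775762816675

481327 = 7² · 11 · 19 · 47; 22627 = 11³ · 17; 46475 = 5² · 11 · 13²; 2849 = 7 · 11 · 37
lcm takes max exponent of each prime: 5² · 7² · 11³ · 13² · 17 · 19 · 37 · 47 = 154775762816675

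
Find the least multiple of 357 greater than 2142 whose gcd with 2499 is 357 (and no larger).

gcd(m, 2499) = 357 forces 357 | m; write m = 357s. Then gcd(357s, 357·7) = 357·gcd(s, 7), so need gcd(s, 7) = 1.
357s > 2142 gives s ≥ 7. The least s ≥ 7 coprime to 7 is 8, so m = 357·8 = 2856.

2856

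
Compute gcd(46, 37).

46 = 2 · 23
37 = 37
Common: 1 = 1

1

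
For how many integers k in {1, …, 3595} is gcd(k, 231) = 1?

Prime factors of 231: 3, 7, 11. Count integers ≤ 3595 divisible by none of them.
By inclusion–exclusion: 3595 − ⌊3595/3⌋ − ⌊3595/7⌋ − ⌊3595/11⌋ + ⌊3595/21⌋ + ⌊3595/33⌋ + ⌊3595/77⌋ − ⌊3595/231⌋ = 1868.

1868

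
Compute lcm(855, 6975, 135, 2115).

18686025

lcm(855, 6975) = 855·6975/gcd = 5963625/45 = 132525
lcm(132525, 135) = 132525·135/gcd = 17890875/45 = 397575
lcm(397575, 2115) = 397575·2115/gcd = 840871125/45 = 18686025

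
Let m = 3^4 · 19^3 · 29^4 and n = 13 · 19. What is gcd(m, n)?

min exponent per shared prime: 19 = 19

19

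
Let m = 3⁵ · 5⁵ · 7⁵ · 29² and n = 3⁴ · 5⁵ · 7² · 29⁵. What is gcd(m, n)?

10431028125

min exponent per shared prime: 3⁴ · 5⁵ · 7² · 29² = 10431028125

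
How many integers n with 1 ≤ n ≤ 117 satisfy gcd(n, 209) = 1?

101

209 = 11·19. Inclusion–exclusion on these primes:
117 − ⌊117/11⌋ − ⌊117/19⌋ + ⌊117/209⌋ = 101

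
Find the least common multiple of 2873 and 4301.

gcd first: 4301 = 1·2873 + 1428; 2873 = 2·1428 + 17; 1428 = 84·17 + 0 → gcd = 17
lcm = 2873·4301/gcd = 12356773/17 = 726869

726869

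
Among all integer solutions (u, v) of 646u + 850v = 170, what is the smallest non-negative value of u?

20

Reduce mod 850: 646u ≡ 170 (mod 850). With g = gcd(646, 850) = 34 dividing 170, divide through: 19u ≡ 5 (mod 25).
Since gcd(19, 25) = 1, u ≡ 5·(19)⁻¹ ≡ 20 (mod 25). Smallest non-negative: 20.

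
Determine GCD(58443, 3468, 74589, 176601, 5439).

gcd(58443, 3468): 58443 = 16·3468 + 2955; 3468 = 1·2955 + 513; 2955 = 5·513 + 390; 513 = 1·390 + 123; 390 = 3·123 + 21; 123 = 5·21 + 18; 21 = 1·18 + 3; 18 = 6·3 + 0 → 3
gcd(3, 74589): 74589 = 24863·3 + 0 → 3
gcd(3, 176601): 176601 = 58867·3 + 0 → 3
gcd(3, 5439): 5439 = 1813·3 + 0 → 3

3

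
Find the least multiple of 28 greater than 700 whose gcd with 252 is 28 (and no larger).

gcd(t, 252) = 28 forces 28 | t; write t = 28s. Then gcd(28s, 28·9) = 28·gcd(s, 9), so need gcd(s, 9) = 1.
28s > 700 gives s ≥ 26. The least s ≥ 26 coprime to 9 is 26, so t = 28·26 = 728.

728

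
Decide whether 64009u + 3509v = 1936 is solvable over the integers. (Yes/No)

gcd(64009, 3509): 64009 = 18·3509 + 847; 3509 = 4·847 + 121; 847 = 7·121 + 0 → 121
121 divides 1936, so a solution exists.

Yes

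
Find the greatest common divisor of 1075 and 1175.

Euclid: 1175 = 1·1075 + 100; 1075 = 10·100 + 75; 100 = 1·75 + 25; 75 = 3·25 + 0. Last nonzero remainder: 25.

25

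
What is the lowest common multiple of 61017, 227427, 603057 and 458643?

lcm(61017, 227427) = 61017·227427/gcd = 13876913259/5547 = 2501697
lcm(2501697, 603057) = 2501697·603057/gcd = 1508665887729/3 = 502888629243
lcm(502888629243, 458643) = 502888629243·458643/gcd = 230646349581897249/3 = 76882116527299083

76882116527299083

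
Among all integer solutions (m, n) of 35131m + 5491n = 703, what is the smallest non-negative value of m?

131

Euclid: 35131 = 6·5491 + 2185; 5491 = 2·2185 + 1121; 2185 = 1·1121 + 1064; 1121 = 1·1064 + 57; 1064 = 18·57 + 38; 57 = 1·38 + 19; 38 = 2·19 + 0 → gcd = 19; 703 = 19·37.
Back-substitution yields 35131·(-98) + 5491·(627) = 19, so one solution is m = -98·37 = -3626, n = 627·37 = 23199.
Solutions in m differ by 5491/19 = 289; the one in [0, 289) is -3626 mod 289 = 131.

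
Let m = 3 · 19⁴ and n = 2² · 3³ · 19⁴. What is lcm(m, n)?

max exponent per prime: 2² · 3³ · 19⁴ = 14074668

14074668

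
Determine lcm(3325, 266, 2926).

73150

3325 = 5² · 7 · 19; 266 = 2 · 7 · 19; 2926 = 2 · 7 · 11 · 19
lcm takes max exponent of each prime: 2 · 5² · 7 · 11 · 19 = 73150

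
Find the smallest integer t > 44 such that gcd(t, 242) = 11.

55

Multiples of 11 above 44: 11·5, 11·6, … . Need the cofactor coprime to 242/11 = 22.
Checking s = 5, 6, … the first with gcd(s, 22) = 1 is s = 5, giving 55.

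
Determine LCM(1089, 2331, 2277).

6487173

lcm(1089, 2331) = 1089·2331/gcd = 2538459/9 = 282051
lcm(282051, 2277) = 282051·2277/gcd = 642230127/99 = 6487173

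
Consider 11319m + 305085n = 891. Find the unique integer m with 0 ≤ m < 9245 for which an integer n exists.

1779

gcd(11319, 305085) = 33 (Euclid: 305085 = 26·11319 + 10791; 11319 = 1·10791 + 528; 10791 = 20·528 + 231; 528 = 2·231 + 66; 231 = 3·66 + 33; 66 = 2·33 + 0), and 33 | 891.
Extended Euclid: 11319·(-4043) + 305085·(150) = 33. Scale by 27: m₀ = -109161.
General solution m = m₀ + 9245t; reducing mod 9245 gives m = 1779 (and n = -66).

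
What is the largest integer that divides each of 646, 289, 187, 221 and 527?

gcd(646, 289): 646 = 2·289 + 68; 289 = 4·68 + 17; 68 = 4·17 + 0 → 17
gcd(17, 187): 187 = 11·17 + 0 → 17
gcd(17, 221): 221 = 13·17 + 0 → 17
gcd(17, 527): 527 = 31·17 + 0 → 17

17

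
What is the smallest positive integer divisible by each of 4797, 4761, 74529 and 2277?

4797 = 3² · 13 · 41; 4761 = 3² · 23²; 74529 = 3² · 7² · 13²; 2277 = 3² · 11 · 23
lcm takes max exponent of each prime: 3² · 7² · 11 · 13² · 23² · 41 = 17781054291

17781054291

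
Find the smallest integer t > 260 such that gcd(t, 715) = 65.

325

Multiples of 65 above 260: 65·5, 65·6, … . Need the cofactor coprime to 715/65 = 11.
Checking s = 5, 6, … the first with gcd(s, 11) = 1 is s = 5, giving 325.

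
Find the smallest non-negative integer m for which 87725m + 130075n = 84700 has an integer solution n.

41

Euclid: 130075 = 1·87725 + 42350; 87725 = 2·42350 + 3025; 42350 = 14·3025 + 0 → gcd = 3025; 84700 = 3025·28.
Back-substitution yields 87725·(3) + 130075·(-2) = 3025, so one solution is m = 3·28 = 84, n = -2·28 = -56.
Solutions in m differ by 130075/3025 = 43; the one in [0, 43) is 84 mod 43 = 41.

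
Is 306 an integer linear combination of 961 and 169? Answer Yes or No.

Yes

gcd(961, 169): 961 = 5·169 + 116; 169 = 1·116 + 53; 116 = 2·53 + 10; 53 = 5·10 + 3; 10 = 3·3 + 1; 3 = 3·1 + 0 → 1
1 divides 306, so a solution exists.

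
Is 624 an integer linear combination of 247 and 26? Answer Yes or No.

Yes

By Bézout, 247s + 26t = 624 has integer solutions iff gcd(247, 26) | 624.
Euclid: 247 = 9·26 + 13; 26 = 2·13 + 0. gcd = 13; 624 mod 13 = 0. Yes.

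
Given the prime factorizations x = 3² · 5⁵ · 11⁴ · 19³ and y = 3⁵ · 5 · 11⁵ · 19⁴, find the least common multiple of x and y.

max exponent per prime: 3⁵ · 5⁵ · 11⁵ · 19⁴ = 15938011097353125

15938011097353125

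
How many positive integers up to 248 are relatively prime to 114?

78

Prime factors of 114: 2, 3, 19. Count integers ≤ 248 divisible by none of them.
By inclusion–exclusion: 248 − ⌊248/2⌋ − ⌊248/3⌋ − ⌊248/19⌋ + ⌊248/6⌋ + ⌊248/38⌋ + ⌊248/57⌋ − ⌊248/114⌋ = 78.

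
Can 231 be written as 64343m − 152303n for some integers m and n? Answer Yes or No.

gcd(64343, 152303): 152303 = 2·64343 + 23617; 64343 = 2·23617 + 17109; 23617 = 1·17109 + 6508; 17109 = 2·6508 + 4093; 6508 = 1·4093 + 2415; 4093 = 1·2415 + 1678; 2415 = 1·1678 + 737; 1678 = 2·737 + 204; 737 = 3·204 + 125; 204 = 1·125 + 79; 125 = 1·79 + 46; 79 = 1·46 + 33; 46 = 1·33 + 13; 33 = 2·13 + 7; 13 = 1·7 + 6; 7 = 1·6 + 1; 6 = 6·1 + 0 → 1
1 divides 231, so a solution exists.

Yes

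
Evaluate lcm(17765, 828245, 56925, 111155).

lcm(17765, 828245) = 17765·828245/gcd = 14713772425/55 = 267523135
lcm(267523135, 56925) = 267523135·56925/gcd = 15228754459875/55 = 276886444725
lcm(276886444725, 111155) = 276886444725·111155/gcd = 30777312763407375/55 = 559587504789225

559587504789225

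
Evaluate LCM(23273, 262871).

359870399

23273 = 17 · 37²; 262871 = 7 · 17 · 47²
max exponents: 7 · 17 · 37² · 47² = 359870399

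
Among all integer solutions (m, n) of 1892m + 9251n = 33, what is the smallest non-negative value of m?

709

Euclid: 9251 = 4·1892 + 1683; 1892 = 1·1683 + 209; 1683 = 8·209 + 11; 209 = 19·11 + 0 → gcd = 11; 33 = 11·3.
Back-substitution yields 1892·(-44) + 9251·(9) = 11, so one solution is m = -44·3 = -132, n = 9·3 = 27.
Solutions in m differ by 9251/11 = 841; the one in [0, 841) is -132 mod 841 = 709.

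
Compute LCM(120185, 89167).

120185 = 5 · 13 · 43²; 89167 = 13 · 19³
max exponents: 5 · 13 · 19³ · 43² = 824348915

824348915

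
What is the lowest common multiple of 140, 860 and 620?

140 = 2² · 5 · 7; 860 = 2² · 5 · 43; 620 = 2² · 5 · 31
lcm takes max exponent of each prime: 2² · 5 · 7 · 31 · 43 = 186620

186620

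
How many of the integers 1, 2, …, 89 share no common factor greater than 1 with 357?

48

357 = 3·7·17. Inclusion–exclusion on these primes:
89 − ⌊89/3⌋ − ⌊89/7⌋ − ⌊89/17⌋ + ⌊89/21⌋ + ⌊89/51⌋ + ⌊89/119⌋ − ⌊89/357⌋ = 48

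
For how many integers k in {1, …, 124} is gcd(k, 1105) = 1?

1105 = 5·13·17. Inclusion–exclusion on these primes:
124 − ⌊124/5⌋ − ⌊124/13⌋ − ⌊124/17⌋ + ⌊124/65⌋ + ⌊124/85⌋ + ⌊124/221⌋ − ⌊124/1105⌋ = 86

86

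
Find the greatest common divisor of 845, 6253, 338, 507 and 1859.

169

845 = 5 · 13²; 6253 = 13² · 37; 338 = 2 · 13²; 507 = 3 · 13²; 1859 = 11 · 13²
gcd takes min exponent of each prime: 13² = 169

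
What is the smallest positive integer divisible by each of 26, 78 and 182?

26 = 2 · 13; 78 = 2 · 3 · 13; 182 = 2 · 7 · 13
lcm takes max exponent of each prime: 2 · 3 · 7 · 13 = 546

546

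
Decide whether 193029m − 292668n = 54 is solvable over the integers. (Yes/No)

Yes

By Bézout, 193029m − 292668n = 54 has integer solutions iff gcd(193029, 292668) | 54.
Euclid: 292668 = 1·193029 + 99639; 193029 = 1·99639 + 93390; 99639 = 1·93390 + 6249; 93390 = 14·6249 + 5904; 6249 = 1·5904 + 345; 5904 = 17·345 + 39; 345 = 8·39 + 33; 39 = 1·33 + 6; 33 = 5·6 + 3; 6 = 2·3 + 0. gcd = 3; 54 mod 3 = 0. Yes.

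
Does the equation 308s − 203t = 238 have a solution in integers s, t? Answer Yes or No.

By Bézout, 308s − 203t = 238 has integer solutions iff gcd(308, 203) | 238.
Euclid: 308 = 1·203 + 105; 203 = 1·105 + 98; 105 = 1·98 + 7; 98 = 14·7 + 0. gcd = 7; 238 mod 7 = 0. Yes.

Yes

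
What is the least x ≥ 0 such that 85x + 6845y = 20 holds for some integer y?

gcd(85, 6845) = 5 (Euclid: 6845 = 80·85 + 45; 85 = 1·45 + 40; 45 = 1·40 + 5; 40 = 8·5 + 0), and 5 | 20.
Extended Euclid: 85·(-161) + 6845·(2) = 5. Scale by 4: x₀ = -644.
General solution x = x₀ + 1369t; reducing mod 1369 gives x = 725 (and y = -9).

725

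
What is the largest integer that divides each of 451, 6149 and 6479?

11

gcd(451, 6149): 6149 = 13·451 + 286; 451 = 1·286 + 165; 286 = 1·165 + 121; 165 = 1·121 + 44; 121 = 2·44 + 33; 44 = 1·33 + 11; 33 = 3·11 + 0 → 11
gcd(11, 6479): 6479 = 589·11 + 0 → 11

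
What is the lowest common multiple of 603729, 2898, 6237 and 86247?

2749381866

603729 = 3² · 7² · 37²; 2898 = 2 · 3² · 7 · 23; 6237 = 3⁴ · 7 · 11; 86247 = 3² · 7 · 37²
lcm takes max exponent of each prime: 2 · 3⁴ · 7² · 11 · 23 · 37² = 2749381866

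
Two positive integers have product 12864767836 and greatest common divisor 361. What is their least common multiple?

35636476

gcd·lcm = product, so lcm = 12864767836/361 = 35636476.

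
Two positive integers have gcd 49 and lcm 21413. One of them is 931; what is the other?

1127

Using pq = gcd(p,q)·lcm(p,q) = 49·21413 = 1049237, we get q = 1049237/931 = 1127.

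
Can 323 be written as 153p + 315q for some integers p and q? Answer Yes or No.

gcd(153, 315): 315 = 2·153 + 9; 153 = 17·9 + 0 → 9
9 does not divide 323, so a solution does not exist.

No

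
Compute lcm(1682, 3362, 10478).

14812968638

1682 = 2 · 29²; 3362 = 2 · 41²; 10478 = 2 · 13² · 31
lcm takes max exponent of each prime: 2 · 13² · 29² · 31 · 41² = 14812968638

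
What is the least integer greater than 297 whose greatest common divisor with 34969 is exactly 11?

308

gcd(t, 34969) = 11 forces 11 | t; write t = 11s. Then gcd(11s, 11·3179) = 11·gcd(s, 3179), so need gcd(s, 3179) = 1.
11s > 297 gives s ≥ 28. The least s ≥ 28 coprime to 3179 is 28, so t = 11·28 = 308.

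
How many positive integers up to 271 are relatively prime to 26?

126

26 = 2·13. Inclusion–exclusion on these primes:
271 − ⌊271/2⌋ − ⌊271/13⌋ + ⌊271/26⌋ = 126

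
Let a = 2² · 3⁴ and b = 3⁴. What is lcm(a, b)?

max exponent per prime: 2² · 3⁴ = 324

324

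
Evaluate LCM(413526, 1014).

gcd first: 413526 = 407·1014 + 828; 1014 = 1·828 + 186; 828 = 4·186 + 84; 186 = 2·84 + 18; 84 = 4·18 + 12; 18 = 1·12 + 6; 12 = 2·6 + 0 → gcd = 6
lcm = 413526·1014/gcd = 419315364/6 = 69885894

69885894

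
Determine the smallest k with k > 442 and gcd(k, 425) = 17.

459

gcd(k, 425) = 17 forces 17 | k; write k = 17s. Then gcd(17s, 17·25) = 17·gcd(s, 25), so need gcd(s, 25) = 1.
17s > 442 gives s ≥ 27. The least s ≥ 27 coprime to 25 is 27, so k = 17·27 = 459.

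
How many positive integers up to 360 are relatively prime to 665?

Prime factors of 665: 5, 7, 19. Count integers ≤ 360 divisible by none of them.
By inclusion–exclusion: 360 − ⌊360/5⌋ − ⌊360/7⌋ − ⌊360/19⌋ + ⌊360/35⌋ + ⌊360/95⌋ + ⌊360/133⌋ − ⌊360/665⌋ = 234.

234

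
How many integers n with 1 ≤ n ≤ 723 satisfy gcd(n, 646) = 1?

Prime factors of 646: 2, 17, 19. Count integers ≤ 723 divisible by none of them.
By inclusion–exclusion: 723 − ⌊723/2⌋ − ⌊723/17⌋ − ⌊723/19⌋ + ⌊723/34⌋ + ⌊723/38⌋ + ⌊723/323⌋ − ⌊723/646⌋ = 323.

323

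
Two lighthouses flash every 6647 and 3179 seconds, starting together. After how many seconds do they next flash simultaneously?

gcd first: 6647 = 2·3179 + 289; 3179 = 11·289 + 0 → gcd = 289
lcm = 6647·3179/gcd = 21130813/289 = 73117

73117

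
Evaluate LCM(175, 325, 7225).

175 = 5² · 7; 325 = 5² · 13; 7225 = 5² · 17²
lcm takes max exponent of each prime: 5² · 7 · 13 · 17² = 657475

657475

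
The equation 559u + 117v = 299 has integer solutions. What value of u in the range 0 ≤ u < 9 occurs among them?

2

gcd(559, 117) = 13 (Euclid: 559 = 4·117 + 91; 117 = 1·91 + 26; 91 = 3·26 + 13; 26 = 2·13 + 0), and 13 | 299.
Extended Euclid: 559·(4) + 117·(-19) = 13. Scale by 23: u₀ = 92.
General solution u = u₀ + 9t; reducing mod 9 gives u = 2 (and v = -7).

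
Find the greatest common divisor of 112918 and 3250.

Euclid: 112918 = 34·3250 + 2418; 3250 = 1·2418 + 832; 2418 = 2·832 + 754; 832 = 1·754 + 78; 754 = 9·78 + 52; 78 = 1·52 + 26; 52 = 2·26 + 0. Last nonzero remainder: 26.

26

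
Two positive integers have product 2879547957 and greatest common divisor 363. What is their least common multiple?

7932639

gcd·lcm = product, so lcm = 2879547957/363 = 7932639.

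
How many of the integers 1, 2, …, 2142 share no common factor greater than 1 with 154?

835

154 = 2·7·11. Inclusion–exclusion on these primes:
2142 − ⌊2142/2⌋ − ⌊2142/7⌋ − ⌊2142/11⌋ + ⌊2142/14⌋ + ⌊2142/22⌋ + ⌊2142/77⌋ − ⌊2142/154⌋ = 835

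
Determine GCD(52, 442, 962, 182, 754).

gcd(52, 442): 442 = 8·52 + 26; 52 = 2·26 + 0 → 26
gcd(26, 962): 962 = 37·26 + 0 → 26
gcd(26, 182): 182 = 7·26 + 0 → 26
gcd(26, 754): 754 = 29·26 + 0 → 26

26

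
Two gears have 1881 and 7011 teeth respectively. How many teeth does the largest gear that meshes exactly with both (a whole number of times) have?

171

1881 = 3² · 11 · 19
7011 = 3² · 19 · 41
Common: 3² · 19 = 171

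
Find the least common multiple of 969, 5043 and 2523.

1369895649

969 = 3 · 17 · 19; 5043 = 3 · 41²; 2523 = 3 · 29²
lcm takes max exponent of each prime: 3 · 17 · 19 · 29² · 41² = 1369895649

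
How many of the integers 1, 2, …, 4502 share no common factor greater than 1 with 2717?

3580

2717 = 11·13·19. Inclusion–exclusion on these primes:
4502 − ⌊4502/11⌋ − ⌊4502/13⌋ − ⌊4502/19⌋ + ⌊4502/143⌋ + ⌊4502/209⌋ + ⌊4502/247⌋ − ⌊4502/2717⌋ = 3580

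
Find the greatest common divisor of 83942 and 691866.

38

Euclid: 691866 = 8·83942 + 20330; 83942 = 4·20330 + 2622; 20330 = 7·2622 + 1976; 2622 = 1·1976 + 646; 1976 = 3·646 + 38; 646 = 17·38 + 0. Last nonzero remainder: 38.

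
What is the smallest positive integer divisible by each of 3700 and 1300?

48100

gcd first: 3700 = 2·1300 + 1100; 1300 = 1·1100 + 200; 1100 = 5·200 + 100; 200 = 2·100 + 0 → gcd = 100
lcm = 3700·1300/gcd = 4810000/100 = 48100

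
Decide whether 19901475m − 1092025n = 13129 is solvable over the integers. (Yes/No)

No

By Bézout, 19901475m − 1092025n = 13129 has integer solutions iff gcd(19901475, 1092025) | 13129.
Euclid: 19901475 = 18·1092025 + 245025; 1092025 = 4·245025 + 111925; 245025 = 2·111925 + 21175; 111925 = 5·21175 + 6050; 21175 = 3·6050 + 3025; 6050 = 2·3025 + 0. gcd = 3025; 13129 mod 3025 = 1029. No.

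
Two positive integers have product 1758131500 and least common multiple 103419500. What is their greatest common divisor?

17

From gcd × lcm = mn: gcd = 1758131500 / 103419500 = 17.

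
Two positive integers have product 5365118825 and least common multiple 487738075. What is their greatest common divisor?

11

gcd·lcm = product, so gcd = 5365118825/487738075 = 11.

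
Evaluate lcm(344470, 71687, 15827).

344470 = 2 · 5 · 7² · 19 · 37; 71687 = 7³ · 11 · 19; 15827 = 7² · 17 · 19
lcm takes max exponent of each prime: 2 · 5 · 7³ · 11 · 17 · 19 · 37 = 450911230

450911230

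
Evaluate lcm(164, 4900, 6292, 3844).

303691087700

164 = 2² · 41; 4900 = 2² · 5² · 7²; 6292 = 2² · 11² · 13; 3844 = 2² · 31²
lcm takes max exponent of each prime: 2² · 5² · 7² · 11² · 13 · 31² · 41 = 303691087700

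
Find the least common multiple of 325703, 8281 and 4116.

lcm(325703, 8281) = 325703·8281/gcd = 2697146543/49 = 55043807
lcm(55043807, 4116) = 55043807·4116/gcd = 226560309612/49 = 4623679788

4623679788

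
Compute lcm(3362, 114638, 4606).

3362 = 2 · 41²; 114638 = 2 · 31 · 43²; 4606 = 2 · 7² · 47
lcm takes max exponent of each prime: 2 · 7² · 31 · 41² · 43² · 47 = 443803018834

443803018834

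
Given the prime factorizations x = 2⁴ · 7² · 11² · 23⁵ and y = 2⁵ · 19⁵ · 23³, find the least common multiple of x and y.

max exponent per prime: 2⁵ · 7² · 11² · 19⁵ · 23⁵ = 3023699398421089696

3023699398421089696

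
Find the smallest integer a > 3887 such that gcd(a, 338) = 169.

4225

gcd(a, 338) = 169 forces 169 | a; write a = 169s. Then gcd(169s, 169·2) = 169·gcd(s, 2), so need gcd(s, 2) = 1.
169s > 3887 gives s ≥ 24. The least s ≥ 24 coprime to 2 is 25, so a = 169·25 = 4225.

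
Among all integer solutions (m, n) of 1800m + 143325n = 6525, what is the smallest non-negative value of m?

561

Reduce mod 143325: 1800m ≡ 6525 (mod 143325). With g = gcd(1800, 143325) = 225 dividing 6525, divide through: 8m ≡ 29 (mod 637).
Since gcd(8, 637) = 1, m ≡ 29·(8)⁻¹ ≡ 561 (mod 637). Smallest non-negative: 561.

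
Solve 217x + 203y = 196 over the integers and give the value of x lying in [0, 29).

Euclid: 217 = 1·203 + 14; 203 = 14·14 + 7; 14 = 2·7 + 0 → gcd = 7; 196 = 7·28.
Back-substitution yields 217·(-14) + 203·(15) = 7, so one solution is x = -14·28 = -392, y = 15·28 = 420.
Solutions in x differ by 203/7 = 29; the one in [0, 29) is -392 mod 29 = 14.

14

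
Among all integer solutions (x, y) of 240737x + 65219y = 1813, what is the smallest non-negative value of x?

395

Euclid: 240737 = 3·65219 + 45080; 65219 = 1·45080 + 20139; 45080 = 2·20139 + 4802; 20139 = 4·4802 + 931; 4802 = 5·931 + 147; 931 = 6·147 + 49; 147 = 3·49 + 0 → gcd = 49; 1813 = 49·37.
Back-substitution yields 240737·(-421) + 65219·(1554) = 49, so one solution is x = -421·37 = -15577, y = 1554·37 = 57498.
Solutions in x differ by 65219/49 = 1331; the one in [0, 1331) is -15577 mod 1331 = 395.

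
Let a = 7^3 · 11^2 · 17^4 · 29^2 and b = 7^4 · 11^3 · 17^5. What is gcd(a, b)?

min exponent per shared prime: 7^3 · 11^2 · 17^4 = 3466372063

3466372063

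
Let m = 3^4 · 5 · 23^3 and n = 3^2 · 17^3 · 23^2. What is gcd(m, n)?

4761

min exponent per shared prime: 3^2 · 23^2 = 4761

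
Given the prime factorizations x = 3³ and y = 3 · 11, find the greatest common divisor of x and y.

min exponent per shared prime: 3 = 3

3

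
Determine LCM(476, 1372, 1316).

1096228

lcm(476, 1372) = 476·1372/gcd = 653072/28 = 23324
lcm(23324, 1316) = 23324·1316/gcd = 30694384/28 = 1096228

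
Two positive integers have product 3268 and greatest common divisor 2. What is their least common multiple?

gcd·lcm = product, so lcm = 3268/2 = 1634.

1634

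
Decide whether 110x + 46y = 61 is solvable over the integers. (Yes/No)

By Bézout, 110x + 46y = 61 has integer solutions iff gcd(110, 46) | 61.
Euclid: 110 = 2·46 + 18; 46 = 2·18 + 10; 18 = 1·10 + 8; 10 = 1·8 + 2; 8 = 4·2 + 0. gcd = 2; 61 mod 2 = 1. No.

No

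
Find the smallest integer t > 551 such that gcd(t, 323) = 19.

570

323 = 19·17. Any t with gcd(t, 323) = 19 is a multiple of 19, say 19s, with s coprime to 17.
Need s > 551/19, so s ≥ 30. First s ≥ 30 with gcd(s, 17) = 1 is s = 30. Thus t = 19·30 = 570.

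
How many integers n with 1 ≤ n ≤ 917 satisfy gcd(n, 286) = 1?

Prime factors of 286: 2, 11, 13. Count integers ≤ 917 divisible by none of them.
By inclusion–exclusion: 917 − ⌊917/2⌋ − ⌊917/11⌋ − ⌊917/13⌋ + ⌊917/22⌋ + ⌊917/26⌋ + ⌊917/143⌋ − ⌊917/286⌋ = 385.

385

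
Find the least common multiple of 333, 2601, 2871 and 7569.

lcm(333, 2601) = 333·2601/gcd = 866133/9 = 96237
lcm(96237, 2871) = 96237·2871/gcd = 276296427/9 = 30699603
lcm(30699603, 7569) = 30699603·7569/gcd = 232365295107/261 = 890288487

890288487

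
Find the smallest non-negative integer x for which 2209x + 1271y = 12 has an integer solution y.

gcd(2209, 1271) = 1 (Euclid: 2209 = 1·1271 + 938; 1271 = 1·938 + 333; 938 = 2·333 + 272; 333 = 1·272 + 61; 272 = 4·61 + 28; 61 = 2·28 + 5; 28 = 5·5 + 3; 5 = 1·3 + 2; 3 = 1·2 + 1; 2 = 2·1 + 0), and 1 | 12.
Extended Euclid: 2209·(500) + 1271·(-869) = 1. Scale by 12: x₀ = 6000.
General solution x = x₀ + 1271t; reducing mod 1271 gives x = 916 (and y = -1592).

916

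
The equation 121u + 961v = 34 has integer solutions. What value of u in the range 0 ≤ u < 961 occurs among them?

gcd(121, 961) = 1 (Euclid: 961 = 7·121 + 114; 121 = 1·114 + 7; 114 = 16·7 + 2; 7 = 3·2 + 1; 2 = 2·1 + 0), and 1 | 34.
Extended Euclid: 121·(413) + 961·(-52) = 1. Scale by 34: u₀ = 14042.
General solution u = u₀ + 961t; reducing mod 961 gives u = 588 (and v = -74).

588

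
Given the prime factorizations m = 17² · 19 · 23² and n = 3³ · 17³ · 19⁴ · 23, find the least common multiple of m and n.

9144934603659

max exponent per prime: 3³ · 17³ · 19⁴ · 23² = 9144934603659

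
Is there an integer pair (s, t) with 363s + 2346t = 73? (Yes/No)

No

gcd(363, 2346): 2346 = 6·363 + 168; 363 = 2·168 + 27; 168 = 6·27 + 6; 27 = 4·6 + 3; 6 = 2·3 + 0 → 3
3 does not divide 73, so a solution does not exist.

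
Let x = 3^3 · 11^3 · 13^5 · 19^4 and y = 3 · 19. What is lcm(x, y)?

1738893503579661

max exponent per prime: 3^3 · 11^3 · 13^5 · 19^4 = 1738893503579661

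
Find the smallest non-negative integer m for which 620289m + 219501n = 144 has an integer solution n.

12430

Reduce mod 219501: 620289m ≡ 144 (mod 219501). With g = gcd(620289, 219501) = 9 dividing 144, divide through: 68921m ≡ 16 (mod 24389).
Since gcd(68921, 24389) = 1, m ≡ 16·(68921)⁻¹ ≡ 12430 (mod 24389). Smallest non-negative: 12430.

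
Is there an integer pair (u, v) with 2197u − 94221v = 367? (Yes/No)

Yes

gcd(2197, 94221): 94221 = 42·2197 + 1947; 2197 = 1·1947 + 250; 1947 = 7·250 + 197; 250 = 1·197 + 53; 197 = 3·53 + 38; 53 = 1·38 + 15; 38 = 2·15 + 8; 15 = 1·8 + 7; 8 = 1·7 + 1; 7 = 7·1 + 0 → 1
1 divides 367, so a solution exists.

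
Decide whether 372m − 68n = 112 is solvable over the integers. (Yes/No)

By Bézout, 372m − 68n = 112 has integer solutions iff gcd(372, 68) | 112.
Euclid: 372 = 5·68 + 32; 68 = 2·32 + 4; 32 = 8·4 + 0. gcd = 4; 112 mod 4 = 0. Yes.

Yes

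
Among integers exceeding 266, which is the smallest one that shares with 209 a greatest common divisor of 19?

gcd(t, 209) = 19 forces 19 | t; write t = 19s. Then gcd(19s, 19·11) = 19·gcd(s, 11), so need gcd(s, 11) = 1.
19s > 266 gives s ≥ 15. The least s ≥ 15 coprime to 11 is 15, so t = 19·15 = 285.

285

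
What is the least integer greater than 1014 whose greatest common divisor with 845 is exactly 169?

1183

gcd(k, 845) = 169 forces 169 | k; write k = 169s. Then gcd(169s, 169·5) = 169·gcd(s, 5), so need gcd(s, 5) = 1.
169s > 1014 gives s ≥ 7. The least s ≥ 7 coprime to 5 is 7, so k = 169·7 = 1183.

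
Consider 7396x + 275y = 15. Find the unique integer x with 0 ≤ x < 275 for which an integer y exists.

265

Reduce mod 275: 7396x ≡ 15 (mod 275). With g = gcd(7396, 275) = 1 dividing 15, divide through: 7396x ≡ 15 (mod 275).
Since gcd(7396, 275) = 1, x ≡ 15·(7396)⁻¹ ≡ 265 (mod 275). Smallest non-negative: 265.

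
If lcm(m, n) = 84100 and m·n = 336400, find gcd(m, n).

From gcd × lcm = mn: gcd = 336400 / 84100 = 4.

4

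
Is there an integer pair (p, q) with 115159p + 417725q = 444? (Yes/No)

By Bézout, 115159p + 417725q = 444 has integer solutions iff gcd(115159, 417725) | 444.
Euclid: 417725 = 3·115159 + 72248; 115159 = 1·72248 + 42911; 72248 = 1·42911 + 29337; 42911 = 1·29337 + 13574; 29337 = 2·13574 + 2189; 13574 = 6·2189 + 440; 2189 = 4·440 + 429; 440 = 1·429 + 11; 429 = 39·11 + 0. gcd = 11; 444 mod 11 = 4. No.

No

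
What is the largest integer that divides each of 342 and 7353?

171

Euclid: 7353 = 21·342 + 171; 342 = 2·171 + 0. Last nonzero remainder: 171.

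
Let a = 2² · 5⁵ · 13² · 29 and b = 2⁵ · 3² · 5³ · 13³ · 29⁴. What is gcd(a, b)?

min exponent per shared prime: 2² · 5³ · 13² · 29 = 2450500

2450500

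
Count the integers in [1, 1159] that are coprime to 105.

105 = 3·5·7. Inclusion–exclusion on these primes:
1159 − ⌊1159/3⌋ − ⌊1159/5⌋ − ⌊1159/7⌋ + ⌊1159/15⌋ + ⌊1159/21⌋ + ⌊1159/35⌋ − ⌊1159/105⌋ = 531

531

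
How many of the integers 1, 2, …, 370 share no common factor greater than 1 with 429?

Prime factors of 429: 3, 11, 13. Count integers ≤ 370 divisible by none of them.
By inclusion–exclusion: 370 − ⌊370/3⌋ − ⌊370/11⌋ − ⌊370/13⌋ + ⌊370/33⌋ + ⌊370/39⌋ + ⌊370/143⌋ − ⌊370/429⌋ = 208.

208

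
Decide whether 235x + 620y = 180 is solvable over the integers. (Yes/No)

Yes

By Bézout, 235x + 620y = 180 has integer solutions iff gcd(235, 620) | 180.
Euclid: 620 = 2·235 + 150; 235 = 1·150 + 85; 150 = 1·85 + 65; 85 = 1·65 + 20; 65 = 3·20 + 5; 20 = 4·5 + 0. gcd = 5; 180 mod 5 = 0. Yes.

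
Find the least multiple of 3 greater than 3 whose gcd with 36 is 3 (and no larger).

15

Multiples of 3 above 3: 3·2, 3·3, … . Need the cofactor coprime to 36/3 = 12.
Checking s = 2, 3, … the first with gcd(s, 12) = 1 is s = 5, giving 15.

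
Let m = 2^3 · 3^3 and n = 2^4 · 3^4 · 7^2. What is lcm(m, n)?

max exponent per prime: 2^4 · 3^4 · 7^2 = 63504

63504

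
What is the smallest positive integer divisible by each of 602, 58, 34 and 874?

602 = 2 · 7 · 43; 58 = 2 · 29; 34 = 2 · 17; 874 = 2 · 19 · 23
lcm takes max exponent of each prime: 2 · 7 · 17 · 19 · 23 · 29 · 43 = 129695482

129695482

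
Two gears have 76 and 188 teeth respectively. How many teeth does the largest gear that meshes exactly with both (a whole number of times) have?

4

76 = 2² · 19
188 = 2² · 47
Common: 2² = 4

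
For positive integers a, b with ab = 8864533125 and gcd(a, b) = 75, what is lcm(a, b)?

118193775

Since gcd(a,b)·lcm(a,b) = ab, lcm = 8864533125/75 = 118193775.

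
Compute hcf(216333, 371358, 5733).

117

216333 = 3² · 13 · 43²; 371358 = 2 · 3³ · 13 · 23²; 5733 = 3² · 7² · 13
gcd takes min exponent of each prime: 3² · 13 = 117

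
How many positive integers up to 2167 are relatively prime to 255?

255 = 3·5·17. Inclusion–exclusion on these primes:
2167 − ⌊2167/3⌋ − ⌊2167/5⌋ − ⌊2167/17⌋ + ⌊2167/15⌋ + ⌊2167/51⌋ + ⌊2167/85⌋ − ⌊2167/255⌋ = 1088

1088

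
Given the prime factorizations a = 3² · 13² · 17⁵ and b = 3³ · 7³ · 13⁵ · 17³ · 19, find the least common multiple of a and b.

92762587356206859

max exponent per prime: 3³ · 7³ · 13⁵ · 17⁵ · 19 = 92762587356206859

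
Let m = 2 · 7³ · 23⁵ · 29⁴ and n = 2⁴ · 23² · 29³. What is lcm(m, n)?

max exponent per prime: 2⁴ · 7³ · 23⁵ · 29⁴ = 24983039486245904

24983039486245904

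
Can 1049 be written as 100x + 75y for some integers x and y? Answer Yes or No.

No

gcd(100, 75): 100 = 1·75 + 25; 75 = 3·25 + 0 → 25
25 does not divide 1049, so a solution does not exist.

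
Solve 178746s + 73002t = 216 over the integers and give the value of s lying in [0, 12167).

903

Euclid: 178746 = 2·73002 + 32742; 73002 = 2·32742 + 7518; 32742 = 4·7518 + 2670; 7518 = 2·2670 + 2178; 2670 = 1·2178 + 492; 2178 = 4·492 + 210; 492 = 2·210 + 72; 210 = 2·72 + 66; 72 = 1·66 + 6; 66 = 11·6 + 0 → gcd = 6; 216 = 6·36.
Back-substitution yields 178746·(1039) + 73002·(-2544) = 6, so one solution is s = 1039·36 = 37404, t = -2544·36 = -91584.
Solutions in s differ by 73002/6 = 12167; the one in [0, 12167) is 37404 mod 12167 = 903.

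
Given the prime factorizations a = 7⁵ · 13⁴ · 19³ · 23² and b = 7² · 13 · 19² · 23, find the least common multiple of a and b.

max exponent per prime: 7⁵ · 13⁴ · 19³ · 23² = 1741726999718797

1741726999718797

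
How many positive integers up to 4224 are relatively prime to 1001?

3038

Prime factors of 1001: 7, 11, 13. Count integers ≤ 4224 divisible by none of them.
By inclusion–exclusion: 4224 − ⌊4224/7⌋ − ⌊4224/11⌋ − ⌊4224/13⌋ + ⌊4224/77⌋ + ⌊4224/91⌋ + ⌊4224/143⌋ − ⌊4224/1001⌋ = 3038.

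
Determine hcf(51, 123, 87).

3

gcd(51, 123): 123 = 2·51 + 21; 51 = 2·21 + 9; 21 = 2·9 + 3; 9 = 3·3 + 0 → 3
gcd(3, 87): 87 = 29·3 + 0 → 3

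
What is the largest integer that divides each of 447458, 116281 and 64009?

gcd(447458, 116281): 447458 = 3·116281 + 98615; 116281 = 1·98615 + 17666; 98615 = 5·17666 + 10285; 17666 = 1·10285 + 7381; 10285 = 1·7381 + 2904; 7381 = 2·2904 + 1573; 2904 = 1·1573 + 1331; 1573 = 1·1331 + 242; 1331 = 5·242 + 121; 242 = 2·121 + 0 → 121
gcd(121, 64009): 64009 = 529·121 + 0 → 121

121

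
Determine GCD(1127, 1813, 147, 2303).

1127 = 7² · 23; 1813 = 7² · 37; 147 = 3 · 7²; 2303 = 7² · 47
gcd takes min exponent of each prime: 7² = 49

49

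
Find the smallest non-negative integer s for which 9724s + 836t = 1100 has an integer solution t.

Reduce mod 836: 9724s ≡ 1100 (mod 836). With g = gcd(9724, 836) = 44 dividing 1100, divide through: 221s ≡ 25 (mod 19).
Since gcd(221, 19) = 1, s ≡ 25·(221)⁻¹ ≡ 10 (mod 19). Smallest non-negative: 10.

10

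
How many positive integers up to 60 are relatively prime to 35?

41

35 = 5·7. Inclusion–exclusion on these primes:
60 − ⌊60/5⌋ − ⌊60/7⌋ + ⌊60/35⌋ = 41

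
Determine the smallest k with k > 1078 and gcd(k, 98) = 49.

1127

Multiples of 49 above 1078: 49·23, 49·24, … . Need the cofactor coprime to 98/49 = 2.
Checking s = 23, 24, … the first with gcd(s, 2) = 1 is s = 23, giving 1127.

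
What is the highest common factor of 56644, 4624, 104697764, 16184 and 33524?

1156

gcd(56644, 4624): 56644 = 12·4624 + 1156; 4624 = 4·1156 + 0 → 1156
gcd(1156, 104697764): 104697764 = 90569·1156 + 0 → 1156
gcd(1156, 16184): 16184 = 14·1156 + 0 → 1156
gcd(1156, 33524): 33524 = 29·1156 + 0 → 1156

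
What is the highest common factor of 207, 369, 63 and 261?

9

gcd(207, 369): 369 = 1·207 + 162; 207 = 1·162 + 45; 162 = 3·45 + 27; 45 = 1·27 + 18; 27 = 1·18 + 9; 18 = 2·9 + 0 → 9
gcd(9, 63): 63 = 7·9 + 0 → 9
gcd(9, 261): 261 = 29·9 + 0 → 9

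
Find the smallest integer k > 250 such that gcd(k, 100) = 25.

100 = 25·4. Any k with gcd(k, 100) = 25 is a multiple of 25, say 25s, with s coprime to 4.
Need s > 250/25, so s ≥ 11. First s ≥ 11 with gcd(s, 4) = 1 is s = 11. Thus k = 25·11 = 275.

275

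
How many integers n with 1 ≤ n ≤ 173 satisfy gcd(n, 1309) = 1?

127

Prime factors of 1309: 7, 11, 17. Count integers ≤ 173 divisible by none of them.
By inclusion–exclusion: 173 − ⌊173/7⌋ − ⌊173/11⌋ − ⌊173/17⌋ + ⌊173/77⌋ + ⌊173/119⌋ + ⌊173/187⌋ − ⌊173/1309⌋ = 127.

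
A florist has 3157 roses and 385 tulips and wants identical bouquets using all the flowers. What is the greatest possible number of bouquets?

77

Euclid: 3157 = 8·385 + 77; 385 = 5·77 + 0. Last nonzero remainder: 77.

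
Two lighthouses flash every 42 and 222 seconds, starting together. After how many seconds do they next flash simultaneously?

1554

42 = 2 · 3 · 7; 222 = 2 · 3 · 37
max exponents: 2 · 3 · 7 · 37 = 1554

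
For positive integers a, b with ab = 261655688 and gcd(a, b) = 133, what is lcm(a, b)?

1967336

gcd·lcm = product, so lcm = 261655688/133 = 1967336.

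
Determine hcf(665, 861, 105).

7

gcd(665, 861): 861 = 1·665 + 196; 665 = 3·196 + 77; 196 = 2·77 + 42; 77 = 1·42 + 35; 42 = 1·35 + 7; 35 = 5·7 + 0 → 7
gcd(7, 105): 105 = 15·7 + 0 → 7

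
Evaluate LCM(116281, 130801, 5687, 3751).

lcm(116281, 130801) = 116281·130801/gcd = 15209671081/121 = 125699761
lcm(125699761, 5687) = 125699761·5687/gcd = 714854540807/5687 = 125699761
lcm(125699761, 3751) = 125699761·3751/gcd = 471499803511/3751 = 125699761

125699761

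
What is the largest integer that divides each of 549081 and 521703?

549081 = 3² · 13² · 19²
521703 = 3² · 7³ · 13²
Common: 3² · 13² = 1521

1521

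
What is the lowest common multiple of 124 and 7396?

229276

124 = 2² · 31; 7396 = 2² · 43²
max exponents: 2² · 31 · 43² = 229276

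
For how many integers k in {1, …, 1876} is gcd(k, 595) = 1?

1210

595 = 5·7·17. Inclusion–exclusion on these primes:
1876 − ⌊1876/5⌋ − ⌊1876/7⌋ − ⌊1876/17⌋ + ⌊1876/35⌋ + ⌊1876/85⌋ + ⌊1876/119⌋ − ⌊1876/595⌋ = 1210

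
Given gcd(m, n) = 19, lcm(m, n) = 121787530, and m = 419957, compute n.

m·n = gcd·lcm = 19·121787530 = 2313963070, so n = 2313963070/419957 = 5510.

5510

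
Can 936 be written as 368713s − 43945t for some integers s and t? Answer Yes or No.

No

By Bézout, 368713s − 43945t = 936 has integer solutions iff gcd(368713, 43945) | 936.
Euclid: 368713 = 8·43945 + 17153; 43945 = 2·17153 + 9639; 17153 = 1·9639 + 7514; 9639 = 1·7514 + 2125; 7514 = 3·2125 + 1139; 2125 = 1·1139 + 986; 1139 = 1·986 + 153; 986 = 6·153 + 68; 153 = 2·68 + 17; 68 = 4·17 + 0. gcd = 17; 936 mod 17 = 1. No.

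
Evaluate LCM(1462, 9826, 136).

1462 = 2 · 17 · 43; 9826 = 2 · 17³; 136 = 2³ · 17
lcm takes max exponent of each prime: 2³ · 17³ · 43 = 1690072

1690072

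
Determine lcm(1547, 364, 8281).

563108

lcm(1547, 364) = 1547·364/gcd = 563108/91 = 6188
lcm(6188, 8281) = 6188·8281/gcd = 51242828/91 = 563108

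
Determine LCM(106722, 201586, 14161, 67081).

lcm(106722, 201586) = 106722·201586/gcd = 21513661092/11858 = 1814274
lcm(1814274, 14161) = 1814274·14161/gcd = 25691934114/833 = 30842658
lcm(30842658, 67081) = 30842658·67081/gcd = 2068956341298/49 = 42223598802

42223598802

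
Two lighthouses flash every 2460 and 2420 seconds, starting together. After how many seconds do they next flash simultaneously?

gcd first: 2460 = 1·2420 + 40; 2420 = 60·40 + 20; 40 = 2·20 + 0 → gcd = 20
lcm = 2460·2420/gcd = 5953200/20 = 297660

297660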